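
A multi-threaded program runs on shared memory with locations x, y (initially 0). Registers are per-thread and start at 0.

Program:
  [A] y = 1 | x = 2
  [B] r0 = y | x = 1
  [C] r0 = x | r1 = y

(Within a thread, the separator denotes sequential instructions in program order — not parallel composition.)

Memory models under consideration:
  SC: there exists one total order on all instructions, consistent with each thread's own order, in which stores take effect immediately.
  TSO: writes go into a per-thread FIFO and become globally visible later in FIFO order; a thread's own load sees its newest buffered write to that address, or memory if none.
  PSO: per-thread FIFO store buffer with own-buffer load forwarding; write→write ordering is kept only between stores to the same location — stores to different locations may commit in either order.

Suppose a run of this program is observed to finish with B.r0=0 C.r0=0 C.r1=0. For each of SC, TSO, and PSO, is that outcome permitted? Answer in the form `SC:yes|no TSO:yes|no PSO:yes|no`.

outcome vector order: (B.r0,C.r0,C.r1)
[SC] allowed = {<0 0 0> <0 0 1> <0 1 0> <0 1 1> <0 2 1> <1 0 0> <1 0 1> <1 1 1> <1 2 1>}
[TSO] allowed = {<0 0 0> <0 0 1> <0 1 0> <0 1 1> <0 2 1> <1 0 0> <1 0 1> <1 1 1> <1 2 1>}
[PSO] allowed = {<0 0 0> <0 0 1> <0 1 0> <0 1 1> <0 2 0> <0 2 1> <1 0 0> <1 0 1> <1 1 1> <1 2 0> <1 2 1>}
target <0 0 0> ∈ {SC,TSO,PSO}

SC:yes TSO:yes PSO:yes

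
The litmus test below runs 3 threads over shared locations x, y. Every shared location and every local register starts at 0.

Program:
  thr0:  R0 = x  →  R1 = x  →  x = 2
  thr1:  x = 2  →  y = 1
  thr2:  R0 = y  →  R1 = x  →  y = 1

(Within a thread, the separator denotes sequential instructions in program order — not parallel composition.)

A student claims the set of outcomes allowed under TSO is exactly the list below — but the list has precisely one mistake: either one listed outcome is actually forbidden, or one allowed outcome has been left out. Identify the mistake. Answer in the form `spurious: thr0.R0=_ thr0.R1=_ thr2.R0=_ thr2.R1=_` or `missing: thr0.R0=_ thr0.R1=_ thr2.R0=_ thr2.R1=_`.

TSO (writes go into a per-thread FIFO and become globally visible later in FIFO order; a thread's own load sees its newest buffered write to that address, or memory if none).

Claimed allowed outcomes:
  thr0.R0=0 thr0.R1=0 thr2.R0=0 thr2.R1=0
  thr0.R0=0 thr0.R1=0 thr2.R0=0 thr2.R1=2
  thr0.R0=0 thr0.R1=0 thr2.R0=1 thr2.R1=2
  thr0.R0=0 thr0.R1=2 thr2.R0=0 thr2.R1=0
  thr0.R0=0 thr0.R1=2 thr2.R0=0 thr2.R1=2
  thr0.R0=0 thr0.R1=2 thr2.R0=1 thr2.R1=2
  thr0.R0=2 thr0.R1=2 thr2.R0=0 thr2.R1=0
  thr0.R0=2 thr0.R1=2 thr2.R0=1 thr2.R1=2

missing: thr0.R0=2 thr0.R1=2 thr2.R0=0 thr2.R1=2

outcome vector order: (thr0.R0,thr0.R1,thr2.R0,thr2.R1)
under TSO → (0,0,0,0) (0,0,0,2) (0,0,1,2) (0,2,0,0) (0,2,0,2) (0,2,1,2) (2,2,0,0) (2,2,0,2) (2,2,1,2)
TSO∖claimed = {(2,2,0,2)}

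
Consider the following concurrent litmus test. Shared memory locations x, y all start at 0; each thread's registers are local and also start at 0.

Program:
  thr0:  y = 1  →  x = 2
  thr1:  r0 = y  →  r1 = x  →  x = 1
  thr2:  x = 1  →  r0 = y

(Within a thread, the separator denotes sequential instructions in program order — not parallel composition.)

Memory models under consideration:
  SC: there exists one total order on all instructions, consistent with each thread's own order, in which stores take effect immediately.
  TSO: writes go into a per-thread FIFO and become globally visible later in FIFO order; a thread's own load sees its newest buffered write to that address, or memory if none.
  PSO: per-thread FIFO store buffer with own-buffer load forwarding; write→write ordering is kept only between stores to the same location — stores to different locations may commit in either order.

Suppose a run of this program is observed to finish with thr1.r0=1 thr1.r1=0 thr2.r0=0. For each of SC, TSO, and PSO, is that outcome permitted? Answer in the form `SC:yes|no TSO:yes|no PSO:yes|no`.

outcome vector order: (thr1.r0,thr1.r1,thr2.r0)
SC (11): (0,0,0), (0,0,1), (0,1,0), (0,1,1), (0,2,0), (0,2,1), (1,0,1), (1,1,0), (1,1,1), (1,2,0), (1,2,1)
TSO (12): (0,0,0), (0,0,1), (0,1,0), (0,1,1), (0,2,0), (0,2,1), (1,0,0), (1,0,1), (1,1,0), (1,1,1), (1,2,0), (1,2,1)
PSO (12): (0,0,0), (0,0,1), (0,1,0), (0,1,1), (0,2,0), (0,2,1), (1,0,0), (1,0,1), (1,1,0), (1,1,1), (1,2,0), (1,2,1)
target (1,0,0) ∈ {TSO,PSO}

SC:no TSO:yes PSO:yes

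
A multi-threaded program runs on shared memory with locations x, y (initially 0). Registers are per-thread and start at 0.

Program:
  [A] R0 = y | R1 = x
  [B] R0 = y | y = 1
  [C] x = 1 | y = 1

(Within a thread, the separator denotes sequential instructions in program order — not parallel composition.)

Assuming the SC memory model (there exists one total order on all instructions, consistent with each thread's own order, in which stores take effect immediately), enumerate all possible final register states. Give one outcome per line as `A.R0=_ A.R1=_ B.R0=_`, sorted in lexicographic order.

outcome vector order: (A.R0,A.R1,B.R0)
|SC outcomes| = 7

A.R0=0 A.R1=0 B.R0=0
A.R0=0 A.R1=0 B.R0=1
A.R0=0 A.R1=1 B.R0=0
A.R0=0 A.R1=1 B.R0=1
A.R0=1 A.R1=0 B.R0=0
A.R0=1 A.R1=1 B.R0=0
A.R0=1 A.R1=1 B.R0=1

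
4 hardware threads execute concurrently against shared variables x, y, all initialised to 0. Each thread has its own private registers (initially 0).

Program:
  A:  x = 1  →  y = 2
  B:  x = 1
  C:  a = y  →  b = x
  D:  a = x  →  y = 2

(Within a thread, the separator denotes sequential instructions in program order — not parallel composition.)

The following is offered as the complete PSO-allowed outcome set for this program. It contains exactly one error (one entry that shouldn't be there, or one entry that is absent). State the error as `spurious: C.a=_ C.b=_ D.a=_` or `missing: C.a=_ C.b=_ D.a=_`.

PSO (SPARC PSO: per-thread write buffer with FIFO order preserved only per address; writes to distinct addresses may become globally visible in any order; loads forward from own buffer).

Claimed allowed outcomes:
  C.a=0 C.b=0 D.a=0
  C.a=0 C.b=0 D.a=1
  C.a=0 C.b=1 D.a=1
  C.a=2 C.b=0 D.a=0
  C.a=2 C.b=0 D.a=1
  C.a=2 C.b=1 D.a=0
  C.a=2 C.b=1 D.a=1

missing: C.a=0 C.b=1 D.a=0

outcome vector order: (C.a,C.b,D.a)
PSO: 8 outcomes — {(0,0,0) (0,0,1) (0,1,0) (0,1,1) (2,0,0) (2,0,1) (2,1,0) (2,1,1)}
PSO∖claimed = {(0,1,0)}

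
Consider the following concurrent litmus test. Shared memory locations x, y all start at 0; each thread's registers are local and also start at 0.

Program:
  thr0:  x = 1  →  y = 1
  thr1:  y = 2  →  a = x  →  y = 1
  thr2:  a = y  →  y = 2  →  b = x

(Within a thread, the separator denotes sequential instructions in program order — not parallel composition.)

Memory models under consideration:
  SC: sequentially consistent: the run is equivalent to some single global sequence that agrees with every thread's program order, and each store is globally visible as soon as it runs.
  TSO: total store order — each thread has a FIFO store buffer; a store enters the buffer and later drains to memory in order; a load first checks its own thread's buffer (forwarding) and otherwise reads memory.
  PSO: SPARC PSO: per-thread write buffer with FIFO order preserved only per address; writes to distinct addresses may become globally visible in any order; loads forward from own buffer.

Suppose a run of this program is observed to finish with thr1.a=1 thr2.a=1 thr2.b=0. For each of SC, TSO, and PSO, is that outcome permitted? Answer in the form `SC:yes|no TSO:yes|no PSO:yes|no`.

outcome vector order: (thr1.a,thr2.a,thr2.b)
SC (11): (0,0,0); (0,0,1); (0,1,0); (0,1,1); (0,2,0); (0,2,1); (1,0,0); (1,0,1); (1,1,1); (1,2,0); (1,2,1)
TSO (11): (0,0,0); (0,0,1); (0,1,0); (0,1,1); (0,2,0); (0,2,1); (1,0,0); (1,0,1); (1,1,1); (1,2,0); (1,2,1)
PSO (12): (0,0,0); (0,0,1); (0,1,0); (0,1,1); (0,2,0); (0,2,1); (1,0,0); (1,0,1); (1,1,0); (1,1,1); (1,2,0); (1,2,1)
target (1,1,0) ∈ {PSO}

SC:no TSO:no PSO:yes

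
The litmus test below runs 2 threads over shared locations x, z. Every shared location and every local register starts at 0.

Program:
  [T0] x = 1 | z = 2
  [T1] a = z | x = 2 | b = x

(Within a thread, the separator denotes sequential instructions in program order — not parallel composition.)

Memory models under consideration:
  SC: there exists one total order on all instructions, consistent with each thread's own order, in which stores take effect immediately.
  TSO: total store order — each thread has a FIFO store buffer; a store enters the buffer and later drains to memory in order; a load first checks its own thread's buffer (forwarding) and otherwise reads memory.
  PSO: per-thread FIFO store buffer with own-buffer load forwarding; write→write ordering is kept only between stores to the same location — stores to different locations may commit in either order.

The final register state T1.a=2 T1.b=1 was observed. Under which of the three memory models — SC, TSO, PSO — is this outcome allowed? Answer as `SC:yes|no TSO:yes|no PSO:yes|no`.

SC:no TSO:no PSO:yes

outcome vector order: (T1.a,T1.b)
under SC → (0,1); (0,2); (2,2)
under TSO → (0,1); (0,2); (2,2)
under PSO → (0,1); (0,2); (2,1); (2,2)
target (2,1) ∈ {PSO}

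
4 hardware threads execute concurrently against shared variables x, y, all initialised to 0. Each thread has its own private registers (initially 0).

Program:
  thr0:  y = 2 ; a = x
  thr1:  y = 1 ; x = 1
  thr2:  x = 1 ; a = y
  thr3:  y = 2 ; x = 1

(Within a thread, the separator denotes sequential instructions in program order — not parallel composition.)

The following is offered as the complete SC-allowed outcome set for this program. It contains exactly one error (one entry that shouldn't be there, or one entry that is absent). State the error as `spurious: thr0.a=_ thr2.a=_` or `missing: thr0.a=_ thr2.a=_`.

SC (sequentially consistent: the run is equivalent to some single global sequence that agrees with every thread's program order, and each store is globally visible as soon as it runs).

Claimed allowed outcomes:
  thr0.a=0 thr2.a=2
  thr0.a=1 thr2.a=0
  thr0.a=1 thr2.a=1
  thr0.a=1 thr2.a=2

missing: thr0.a=0 thr2.a=1

outcome vector order: (thr0.a,thr2.a)
[SC] allowed = {01; 02; 10; 11; 12}
SC∖claimed = {01}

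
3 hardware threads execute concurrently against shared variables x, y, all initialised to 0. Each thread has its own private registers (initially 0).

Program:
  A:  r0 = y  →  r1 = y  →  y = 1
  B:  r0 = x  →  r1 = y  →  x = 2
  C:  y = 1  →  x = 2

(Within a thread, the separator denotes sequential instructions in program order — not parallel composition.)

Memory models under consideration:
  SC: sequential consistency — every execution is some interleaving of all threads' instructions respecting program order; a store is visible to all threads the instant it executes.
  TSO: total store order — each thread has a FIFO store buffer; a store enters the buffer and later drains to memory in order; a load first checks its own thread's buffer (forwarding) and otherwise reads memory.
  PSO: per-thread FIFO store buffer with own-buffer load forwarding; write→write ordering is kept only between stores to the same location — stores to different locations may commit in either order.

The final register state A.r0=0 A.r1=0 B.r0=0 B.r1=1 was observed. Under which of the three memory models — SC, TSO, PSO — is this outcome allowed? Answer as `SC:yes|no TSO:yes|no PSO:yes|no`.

SC:yes TSO:yes PSO:yes

outcome vector order: (A.r0,A.r1,B.r0,B.r1)
SC: 9 outcomes — {<0 0 0 0>; <0 0 0 1>; <0 0 2 1>; <0 1 0 0>; <0 1 0 1>; <0 1 2 1>; <1 1 0 0>; <1 1 0 1>; <1 1 2 1>}
TSO: 9 outcomes — {<0 0 0 0>; <0 0 0 1>; <0 0 2 1>; <0 1 0 0>; <0 1 0 1>; <0 1 2 1>; <1 1 0 0>; <1 1 0 1>; <1 1 2 1>}
PSO: 12 outcomes — {<0 0 0 0>; <0 0 0 1>; <0 0 2 0>; <0 0 2 1>; <0 1 0 0>; <0 1 0 1>; <0 1 2 0>; <0 1 2 1>; <1 1 0 0>; <1 1 0 1>; <1 1 2 0>; <1 1 2 1>}
target <0 0 0 1> ∈ {SC,TSO,PSO}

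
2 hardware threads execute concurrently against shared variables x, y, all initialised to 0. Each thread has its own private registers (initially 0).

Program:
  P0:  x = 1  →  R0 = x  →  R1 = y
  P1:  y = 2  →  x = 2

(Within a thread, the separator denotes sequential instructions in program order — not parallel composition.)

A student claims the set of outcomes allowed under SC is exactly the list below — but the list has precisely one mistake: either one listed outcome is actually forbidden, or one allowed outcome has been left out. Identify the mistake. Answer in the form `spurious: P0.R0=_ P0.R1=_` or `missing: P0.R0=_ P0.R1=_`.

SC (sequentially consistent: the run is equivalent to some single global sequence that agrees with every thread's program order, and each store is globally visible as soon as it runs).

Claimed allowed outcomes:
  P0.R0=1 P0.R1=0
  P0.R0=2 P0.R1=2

missing: P0.R0=1 P0.R1=2

outcome vector order: (P0.R0,P0.R1)
under SC → (1,0), (1,2), (2,2)
SC∖claimed = {(1,2)}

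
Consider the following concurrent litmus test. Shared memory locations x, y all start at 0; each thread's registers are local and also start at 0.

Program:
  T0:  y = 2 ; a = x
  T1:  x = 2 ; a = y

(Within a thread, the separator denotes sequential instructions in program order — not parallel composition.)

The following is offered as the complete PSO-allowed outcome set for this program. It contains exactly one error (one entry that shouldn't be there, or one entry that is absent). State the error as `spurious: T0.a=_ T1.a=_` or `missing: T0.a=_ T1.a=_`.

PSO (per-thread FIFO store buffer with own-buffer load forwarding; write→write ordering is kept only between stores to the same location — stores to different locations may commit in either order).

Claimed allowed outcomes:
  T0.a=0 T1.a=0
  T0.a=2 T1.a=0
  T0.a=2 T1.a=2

missing: T0.a=0 T1.a=2

outcome vector order: (T0.a,T1.a)
[PSO] allowed = {00 02 20 22}
PSO∖claimed = {02}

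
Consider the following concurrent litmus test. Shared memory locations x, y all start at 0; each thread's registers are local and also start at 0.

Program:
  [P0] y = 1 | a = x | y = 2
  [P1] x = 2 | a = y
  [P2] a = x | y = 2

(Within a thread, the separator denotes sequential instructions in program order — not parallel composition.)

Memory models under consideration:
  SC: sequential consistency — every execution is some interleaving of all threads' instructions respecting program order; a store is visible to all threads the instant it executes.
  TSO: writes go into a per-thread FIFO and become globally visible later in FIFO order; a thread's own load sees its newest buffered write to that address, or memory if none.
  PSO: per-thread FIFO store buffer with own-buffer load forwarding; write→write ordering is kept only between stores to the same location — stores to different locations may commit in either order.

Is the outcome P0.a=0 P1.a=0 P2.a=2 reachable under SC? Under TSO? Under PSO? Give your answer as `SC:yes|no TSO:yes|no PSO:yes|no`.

SC:no TSO:yes PSO:yes

outcome vector order: (P0.a,P1.a,P2.a)
SC: 10 outcomes — {(0,1,0); (0,1,2); (0,2,0); (0,2,2); (2,0,0); (2,0,2); (2,1,0); (2,1,2); (2,2,0); (2,2,2)}
TSO: 12 outcomes — {(0,0,0); (0,0,2); (0,1,0); (0,1,2); (0,2,0); (0,2,2); (2,0,0); (2,0,2); (2,1,0); (2,1,2); (2,2,0); (2,2,2)}
PSO: 12 outcomes — {(0,0,0); (0,0,2); (0,1,0); (0,1,2); (0,2,0); (0,2,2); (2,0,0); (2,0,2); (2,1,0); (2,1,2); (2,2,0); (2,2,2)}
target (0,0,2) ∈ {TSO,PSO}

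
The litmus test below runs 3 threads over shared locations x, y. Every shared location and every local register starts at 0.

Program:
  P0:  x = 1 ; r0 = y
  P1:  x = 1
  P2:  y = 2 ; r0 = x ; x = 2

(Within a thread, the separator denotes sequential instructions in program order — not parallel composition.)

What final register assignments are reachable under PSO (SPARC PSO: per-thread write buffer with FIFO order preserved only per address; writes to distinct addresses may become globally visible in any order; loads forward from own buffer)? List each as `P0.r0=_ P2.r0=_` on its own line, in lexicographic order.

outcome vector order: (P0.r0,P2.r0)
|PSO outcomes| = 4

P0.r0=0 P2.r0=0
P0.r0=0 P2.r0=1
P0.r0=2 P2.r0=0
P0.r0=2 P2.r0=1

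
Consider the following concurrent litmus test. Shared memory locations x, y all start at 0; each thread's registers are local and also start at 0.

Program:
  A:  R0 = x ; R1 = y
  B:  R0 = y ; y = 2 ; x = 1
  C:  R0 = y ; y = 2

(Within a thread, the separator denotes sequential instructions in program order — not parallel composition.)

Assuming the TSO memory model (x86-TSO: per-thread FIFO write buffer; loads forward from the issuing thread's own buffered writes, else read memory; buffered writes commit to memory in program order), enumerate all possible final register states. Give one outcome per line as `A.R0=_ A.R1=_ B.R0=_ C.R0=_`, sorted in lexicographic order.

A.R0=0 A.R1=0 B.R0=0 C.R0=0
A.R0=0 A.R1=0 B.R0=0 C.R0=2
A.R0=0 A.R1=0 B.R0=2 C.R0=0
A.R0=0 A.R1=2 B.R0=0 C.R0=0
A.R0=0 A.R1=2 B.R0=0 C.R0=2
A.R0=0 A.R1=2 B.R0=2 C.R0=0
A.R0=1 A.R1=2 B.R0=0 C.R0=0
A.R0=1 A.R1=2 B.R0=0 C.R0=2
A.R0=1 A.R1=2 B.R0=2 C.R0=0

outcome vector order: (A.R0,A.R1,B.R0,C.R0)
|TSO outcomes| = 9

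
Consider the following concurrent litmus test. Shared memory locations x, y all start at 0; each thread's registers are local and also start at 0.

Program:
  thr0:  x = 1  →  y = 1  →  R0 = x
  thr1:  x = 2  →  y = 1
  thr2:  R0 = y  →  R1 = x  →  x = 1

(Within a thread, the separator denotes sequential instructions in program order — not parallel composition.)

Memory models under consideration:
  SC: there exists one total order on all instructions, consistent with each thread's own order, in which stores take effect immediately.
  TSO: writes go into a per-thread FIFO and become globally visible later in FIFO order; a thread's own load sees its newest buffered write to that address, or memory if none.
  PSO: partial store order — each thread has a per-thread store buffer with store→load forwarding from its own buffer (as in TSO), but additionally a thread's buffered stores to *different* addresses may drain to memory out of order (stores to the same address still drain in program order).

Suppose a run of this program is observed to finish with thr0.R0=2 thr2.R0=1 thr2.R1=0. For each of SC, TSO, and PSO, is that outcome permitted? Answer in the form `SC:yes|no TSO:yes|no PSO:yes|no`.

SC:no TSO:no PSO:yes

outcome vector order: (thr0.R0,thr2.R0,thr2.R1)
SC: 10 outcomes — {<1 0 0>, <1 0 1>, <1 0 2>, <1 1 1>, <1 1 2>, <2 0 0>, <2 0 1>, <2 0 2>, <2 1 1>, <2 1 2>}
TSO: 10 outcomes — {<1 0 0>, <1 0 1>, <1 0 2>, <1 1 1>, <1 1 2>, <2 0 0>, <2 0 1>, <2 0 2>, <2 1 1>, <2 1 2>}
PSO: 12 outcomes — {<1 0 0>, <1 0 1>, <1 0 2>, <1 1 0>, <1 1 1>, <1 1 2>, <2 0 0>, <2 0 1>, <2 0 2>, <2 1 0>, <2 1 1>, <2 1 2>}
target <2 1 0> ∈ {PSO}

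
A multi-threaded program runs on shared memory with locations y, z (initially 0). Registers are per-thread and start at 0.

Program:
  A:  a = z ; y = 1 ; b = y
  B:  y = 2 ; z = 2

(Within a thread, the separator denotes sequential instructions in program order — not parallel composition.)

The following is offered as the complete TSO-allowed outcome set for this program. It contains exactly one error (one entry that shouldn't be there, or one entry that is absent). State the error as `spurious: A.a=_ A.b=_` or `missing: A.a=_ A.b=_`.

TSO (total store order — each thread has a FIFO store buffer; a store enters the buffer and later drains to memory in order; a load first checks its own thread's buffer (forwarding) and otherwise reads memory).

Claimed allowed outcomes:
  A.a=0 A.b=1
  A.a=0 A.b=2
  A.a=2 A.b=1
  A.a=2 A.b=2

outcome vector order: (A.a,A.b)
[TSO] allowed = {0/1; 0/2; 2/1}
claimed∖TSO = {2/2}

spurious: A.a=2 A.b=2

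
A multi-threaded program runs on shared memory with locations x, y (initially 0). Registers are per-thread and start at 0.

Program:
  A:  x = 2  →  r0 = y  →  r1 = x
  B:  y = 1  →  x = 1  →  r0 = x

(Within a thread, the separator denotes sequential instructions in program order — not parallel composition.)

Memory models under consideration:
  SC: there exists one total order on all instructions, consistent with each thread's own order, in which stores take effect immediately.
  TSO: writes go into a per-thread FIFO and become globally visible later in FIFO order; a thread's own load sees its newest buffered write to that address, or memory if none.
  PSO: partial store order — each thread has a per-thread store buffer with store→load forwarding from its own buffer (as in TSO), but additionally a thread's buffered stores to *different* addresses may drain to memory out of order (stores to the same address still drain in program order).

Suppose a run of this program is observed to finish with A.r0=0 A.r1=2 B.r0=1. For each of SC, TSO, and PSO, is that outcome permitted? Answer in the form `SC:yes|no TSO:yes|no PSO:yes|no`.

outcome vector order: (A.r0,A.r1,B.r0)
[SC] allowed = {0/1/1; 0/2/1; 1/1/1; 1/2/1; 1/2/2}
[TSO] allowed = {0/1/1; 0/2/1; 0/2/2; 1/1/1; 1/2/1; 1/2/2}
[PSO] allowed = {0/1/1; 0/2/1; 0/2/2; 1/1/1; 1/2/1; 1/2/2}
target 0/2/1 ∈ {SC,TSO,PSO}

SC:yes TSO:yes PSO:yes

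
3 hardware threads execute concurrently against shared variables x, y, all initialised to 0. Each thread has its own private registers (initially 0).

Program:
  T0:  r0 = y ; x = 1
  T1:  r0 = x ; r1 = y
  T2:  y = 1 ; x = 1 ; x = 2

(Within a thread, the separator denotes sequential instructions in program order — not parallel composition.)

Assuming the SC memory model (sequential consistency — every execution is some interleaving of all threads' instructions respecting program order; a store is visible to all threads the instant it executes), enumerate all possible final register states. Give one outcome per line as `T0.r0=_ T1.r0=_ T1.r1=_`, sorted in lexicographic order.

T0.r0=0 T1.r0=0 T1.r1=0
T0.r0=0 T1.r0=0 T1.r1=1
T0.r0=0 T1.r0=1 T1.r1=0
T0.r0=0 T1.r0=1 T1.r1=1
T0.r0=0 T1.r0=2 T1.r1=1
T0.r0=1 T1.r0=0 T1.r1=0
T0.r0=1 T1.r0=0 T1.r1=1
T0.r0=1 T1.r0=1 T1.r1=1
T0.r0=1 T1.r0=2 T1.r1=1

outcome vector order: (T0.r0,T1.r0,T1.r1)
|SC outcomes| = 9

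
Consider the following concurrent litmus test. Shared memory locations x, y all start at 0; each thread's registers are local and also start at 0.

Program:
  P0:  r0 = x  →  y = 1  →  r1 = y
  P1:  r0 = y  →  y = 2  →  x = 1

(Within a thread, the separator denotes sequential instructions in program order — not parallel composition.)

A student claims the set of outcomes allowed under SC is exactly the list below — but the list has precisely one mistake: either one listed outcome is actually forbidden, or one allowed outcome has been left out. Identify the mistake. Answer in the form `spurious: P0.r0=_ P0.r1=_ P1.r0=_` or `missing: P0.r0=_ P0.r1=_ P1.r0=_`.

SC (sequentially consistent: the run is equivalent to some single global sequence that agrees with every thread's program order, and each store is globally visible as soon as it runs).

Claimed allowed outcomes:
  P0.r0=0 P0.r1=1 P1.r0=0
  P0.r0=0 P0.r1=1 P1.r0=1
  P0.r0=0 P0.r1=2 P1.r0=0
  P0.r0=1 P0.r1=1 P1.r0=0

missing: P0.r0=0 P0.r1=2 P1.r0=1

outcome vector order: (P0.r0,P0.r1,P1.r0)
SC: 5 outcomes — {010, 011, 020, 021, 110}
SC∖claimed = {021}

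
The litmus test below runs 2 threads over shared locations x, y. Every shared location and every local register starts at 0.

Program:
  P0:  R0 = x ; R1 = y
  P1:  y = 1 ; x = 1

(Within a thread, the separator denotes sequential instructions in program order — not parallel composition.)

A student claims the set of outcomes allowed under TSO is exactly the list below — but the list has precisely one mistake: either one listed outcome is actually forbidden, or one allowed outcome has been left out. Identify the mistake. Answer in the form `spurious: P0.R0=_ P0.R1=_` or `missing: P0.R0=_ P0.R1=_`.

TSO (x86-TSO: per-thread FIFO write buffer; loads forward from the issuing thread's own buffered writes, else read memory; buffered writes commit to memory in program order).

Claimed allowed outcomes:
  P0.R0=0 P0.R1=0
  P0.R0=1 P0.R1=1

outcome vector order: (P0.R0,P0.R1)
TSO (3): 00; 01; 11
TSO∖claimed = {01}

missing: P0.R0=0 P0.R1=1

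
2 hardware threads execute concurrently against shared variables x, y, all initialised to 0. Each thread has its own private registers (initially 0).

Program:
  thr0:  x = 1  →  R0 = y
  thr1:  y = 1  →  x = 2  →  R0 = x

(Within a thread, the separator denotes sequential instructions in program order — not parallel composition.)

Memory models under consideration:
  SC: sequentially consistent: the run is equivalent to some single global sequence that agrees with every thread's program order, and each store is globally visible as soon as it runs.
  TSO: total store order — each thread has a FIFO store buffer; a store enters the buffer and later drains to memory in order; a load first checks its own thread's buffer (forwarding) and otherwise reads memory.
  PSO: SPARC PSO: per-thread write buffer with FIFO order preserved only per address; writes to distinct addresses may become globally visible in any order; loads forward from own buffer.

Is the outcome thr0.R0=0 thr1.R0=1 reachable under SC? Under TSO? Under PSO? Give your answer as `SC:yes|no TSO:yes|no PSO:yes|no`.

outcome vector order: (thr0.R0,thr1.R0)
under SC → 02 11 12
under TSO → 01 02 11 12
under PSO → 01 02 11 12
target 01 ∈ {TSO,PSO}

SC:no TSO:yes PSO:yes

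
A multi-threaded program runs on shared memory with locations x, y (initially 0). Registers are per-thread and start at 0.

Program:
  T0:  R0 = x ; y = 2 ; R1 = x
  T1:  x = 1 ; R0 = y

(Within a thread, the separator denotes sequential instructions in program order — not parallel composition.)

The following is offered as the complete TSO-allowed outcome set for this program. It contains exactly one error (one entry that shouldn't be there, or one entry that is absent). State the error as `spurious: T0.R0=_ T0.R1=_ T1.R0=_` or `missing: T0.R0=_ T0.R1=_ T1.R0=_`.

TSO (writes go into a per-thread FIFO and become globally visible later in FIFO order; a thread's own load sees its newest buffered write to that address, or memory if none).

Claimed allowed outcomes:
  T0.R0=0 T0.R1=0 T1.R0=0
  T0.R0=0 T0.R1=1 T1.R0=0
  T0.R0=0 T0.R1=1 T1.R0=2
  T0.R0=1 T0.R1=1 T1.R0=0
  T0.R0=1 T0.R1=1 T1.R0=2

missing: T0.R0=0 T0.R1=0 T1.R0=2

outcome vector order: (T0.R0,T0.R1,T1.R0)
TSO (6): 0/0/0; 0/0/2; 0/1/0; 0/1/2; 1/1/0; 1/1/2
TSO∖claimed = {0/0/2}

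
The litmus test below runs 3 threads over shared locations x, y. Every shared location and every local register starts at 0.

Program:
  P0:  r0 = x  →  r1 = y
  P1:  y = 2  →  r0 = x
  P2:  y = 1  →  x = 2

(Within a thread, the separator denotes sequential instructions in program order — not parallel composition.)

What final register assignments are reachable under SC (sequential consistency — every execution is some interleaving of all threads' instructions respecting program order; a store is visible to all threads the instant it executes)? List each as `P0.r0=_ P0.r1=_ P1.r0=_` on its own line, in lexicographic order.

P0.r0=0 P0.r1=0 P1.r0=0
P0.r0=0 P0.r1=0 P1.r0=2
P0.r0=0 P0.r1=1 P1.r0=0
P0.r0=0 P0.r1=1 P1.r0=2
P0.r0=0 P0.r1=2 P1.r0=0
P0.r0=0 P0.r1=2 P1.r0=2
P0.r0=2 P0.r1=1 P1.r0=0
P0.r0=2 P0.r1=1 P1.r0=2
P0.r0=2 P0.r1=2 P1.r0=0
P0.r0=2 P0.r1=2 P1.r0=2

outcome vector order: (P0.r0,P0.r1,P1.r0)
|SC outcomes| = 10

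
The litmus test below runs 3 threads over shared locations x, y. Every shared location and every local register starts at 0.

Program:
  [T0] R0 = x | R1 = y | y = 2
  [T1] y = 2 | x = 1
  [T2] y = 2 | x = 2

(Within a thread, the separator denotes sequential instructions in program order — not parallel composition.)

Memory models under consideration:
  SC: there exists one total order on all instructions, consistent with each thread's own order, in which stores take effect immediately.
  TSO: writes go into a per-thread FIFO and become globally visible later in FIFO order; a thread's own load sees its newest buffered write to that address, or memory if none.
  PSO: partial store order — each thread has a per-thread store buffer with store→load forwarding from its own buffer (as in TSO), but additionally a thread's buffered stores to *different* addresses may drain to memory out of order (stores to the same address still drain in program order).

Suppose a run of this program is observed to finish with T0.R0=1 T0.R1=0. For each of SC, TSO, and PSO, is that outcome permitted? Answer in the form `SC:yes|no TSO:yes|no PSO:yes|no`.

outcome vector order: (T0.R0,T0.R1)
under SC → 0/0; 0/2; 1/2; 2/2
under TSO → 0/0; 0/2; 1/2; 2/2
under PSO → 0/0; 0/2; 1/0; 1/2; 2/0; 2/2
target 1/0 ∈ {PSO}

SC:no TSO:no PSO:yes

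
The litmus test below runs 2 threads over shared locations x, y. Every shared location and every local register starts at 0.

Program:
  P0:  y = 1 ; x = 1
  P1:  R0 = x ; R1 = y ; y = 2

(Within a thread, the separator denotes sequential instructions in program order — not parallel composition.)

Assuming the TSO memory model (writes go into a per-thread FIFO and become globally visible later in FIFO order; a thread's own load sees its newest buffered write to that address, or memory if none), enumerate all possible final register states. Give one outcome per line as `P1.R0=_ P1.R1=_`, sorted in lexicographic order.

outcome vector order: (P1.R0,P1.R1)
|TSO outcomes| = 3

P1.R0=0 P1.R1=0
P1.R0=0 P1.R1=1
P1.R0=1 P1.R1=1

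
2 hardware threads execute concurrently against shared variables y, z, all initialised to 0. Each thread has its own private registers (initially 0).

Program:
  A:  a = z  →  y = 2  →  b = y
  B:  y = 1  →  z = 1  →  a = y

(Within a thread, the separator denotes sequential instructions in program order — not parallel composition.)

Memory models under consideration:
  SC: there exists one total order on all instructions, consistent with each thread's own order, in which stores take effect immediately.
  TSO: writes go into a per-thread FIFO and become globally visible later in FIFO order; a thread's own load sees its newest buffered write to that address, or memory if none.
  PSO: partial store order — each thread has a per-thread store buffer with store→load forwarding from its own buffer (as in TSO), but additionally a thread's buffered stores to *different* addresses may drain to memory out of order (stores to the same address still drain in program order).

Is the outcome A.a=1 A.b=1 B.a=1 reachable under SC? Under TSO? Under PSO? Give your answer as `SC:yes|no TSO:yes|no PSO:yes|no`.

SC:no TSO:no PSO:yes

outcome vector order: (A.a,A.b,B.a)
[SC] allowed = {0/1/1, 0/2/1, 0/2/2, 1/2/1, 1/2/2}
[TSO] allowed = {0/1/1, 0/2/1, 0/2/2, 1/2/1, 1/2/2}
[PSO] allowed = {0/1/1, 0/2/1, 0/2/2, 1/1/1, 1/2/1, 1/2/2}
target 1/1/1 ∈ {PSO}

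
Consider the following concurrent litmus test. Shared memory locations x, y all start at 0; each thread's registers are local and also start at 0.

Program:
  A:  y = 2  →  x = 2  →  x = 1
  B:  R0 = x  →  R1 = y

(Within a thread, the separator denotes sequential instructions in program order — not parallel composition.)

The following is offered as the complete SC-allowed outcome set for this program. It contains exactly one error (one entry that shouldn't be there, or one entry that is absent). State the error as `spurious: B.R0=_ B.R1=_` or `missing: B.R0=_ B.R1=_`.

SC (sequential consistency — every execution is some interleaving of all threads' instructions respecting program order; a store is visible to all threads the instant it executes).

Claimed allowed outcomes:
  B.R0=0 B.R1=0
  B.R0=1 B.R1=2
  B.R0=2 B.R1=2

missing: B.R0=0 B.R1=2

outcome vector order: (B.R0,B.R1)
under SC → 0/0; 0/2; 1/2; 2/2
SC∖claimed = {0/2}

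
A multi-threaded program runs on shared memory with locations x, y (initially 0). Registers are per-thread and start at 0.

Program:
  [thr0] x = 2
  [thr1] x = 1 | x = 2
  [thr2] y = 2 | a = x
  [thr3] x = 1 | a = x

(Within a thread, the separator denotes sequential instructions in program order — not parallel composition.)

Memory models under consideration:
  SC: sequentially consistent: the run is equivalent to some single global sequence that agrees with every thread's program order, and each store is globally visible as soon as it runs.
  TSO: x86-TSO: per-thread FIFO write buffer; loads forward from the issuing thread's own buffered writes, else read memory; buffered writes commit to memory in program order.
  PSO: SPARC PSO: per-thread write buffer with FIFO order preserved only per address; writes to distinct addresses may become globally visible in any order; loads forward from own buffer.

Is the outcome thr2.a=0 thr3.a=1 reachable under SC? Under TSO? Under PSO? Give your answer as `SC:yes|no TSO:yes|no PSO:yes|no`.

outcome vector order: (thr2.a,thr3.a)
SC (6): 01, 02, 11, 12, 21, 22
TSO (6): 01, 02, 11, 12, 21, 22
PSO (6): 01, 02, 11, 12, 21, 22
target 01 ∈ {SC,TSO,PSO}

SC:yes TSO:yes PSO:yes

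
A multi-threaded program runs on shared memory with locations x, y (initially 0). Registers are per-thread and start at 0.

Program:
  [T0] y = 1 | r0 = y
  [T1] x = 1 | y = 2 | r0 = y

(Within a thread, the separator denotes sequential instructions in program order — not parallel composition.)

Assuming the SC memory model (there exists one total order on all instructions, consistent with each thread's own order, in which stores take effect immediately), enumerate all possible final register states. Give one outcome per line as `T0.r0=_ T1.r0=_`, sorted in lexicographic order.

outcome vector order: (T0.r0,T1.r0)
|SC outcomes| = 3

T0.r0=1 T1.r0=1
T0.r0=1 T1.r0=2
T0.r0=2 T1.r0=2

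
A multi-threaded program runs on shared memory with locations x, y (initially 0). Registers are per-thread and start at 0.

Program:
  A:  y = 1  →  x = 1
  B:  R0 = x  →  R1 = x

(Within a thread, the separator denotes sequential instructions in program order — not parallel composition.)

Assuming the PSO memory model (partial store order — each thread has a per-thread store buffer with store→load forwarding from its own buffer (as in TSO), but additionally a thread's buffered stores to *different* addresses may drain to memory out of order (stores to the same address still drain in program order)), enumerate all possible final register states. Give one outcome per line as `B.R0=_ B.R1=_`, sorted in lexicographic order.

B.R0=0 B.R1=0
B.R0=0 B.R1=1
B.R0=1 B.R1=1

outcome vector order: (B.R0,B.R1)
|PSO outcomes| = 3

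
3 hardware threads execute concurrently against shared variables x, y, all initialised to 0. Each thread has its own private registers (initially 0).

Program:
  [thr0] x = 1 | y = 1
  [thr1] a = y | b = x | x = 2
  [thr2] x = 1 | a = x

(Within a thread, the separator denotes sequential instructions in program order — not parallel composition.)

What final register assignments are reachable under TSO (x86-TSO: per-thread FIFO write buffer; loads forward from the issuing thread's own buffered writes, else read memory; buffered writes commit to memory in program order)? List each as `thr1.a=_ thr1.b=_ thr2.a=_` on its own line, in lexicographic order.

thr1.a=0 thr1.b=0 thr2.a=1
thr1.a=0 thr1.b=0 thr2.a=2
thr1.a=0 thr1.b=1 thr2.a=1
thr1.a=0 thr1.b=1 thr2.a=2
thr1.a=1 thr1.b=1 thr2.a=1
thr1.a=1 thr1.b=1 thr2.a=2

outcome vector order: (thr1.a,thr1.b,thr2.a)
|TSO outcomes| = 6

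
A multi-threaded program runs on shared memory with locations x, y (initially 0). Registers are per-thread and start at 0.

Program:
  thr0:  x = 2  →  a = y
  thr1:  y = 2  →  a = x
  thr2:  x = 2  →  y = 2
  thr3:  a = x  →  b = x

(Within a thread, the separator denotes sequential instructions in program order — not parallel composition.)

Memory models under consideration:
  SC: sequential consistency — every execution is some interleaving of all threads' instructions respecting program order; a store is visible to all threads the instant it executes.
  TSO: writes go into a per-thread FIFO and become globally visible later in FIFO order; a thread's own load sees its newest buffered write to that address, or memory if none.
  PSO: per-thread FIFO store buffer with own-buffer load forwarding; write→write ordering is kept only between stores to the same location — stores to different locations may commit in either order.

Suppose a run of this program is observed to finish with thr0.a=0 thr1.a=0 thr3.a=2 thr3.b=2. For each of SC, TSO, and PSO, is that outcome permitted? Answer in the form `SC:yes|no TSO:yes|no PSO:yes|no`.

SC:no TSO:yes PSO:yes

outcome vector order: (thr0.a,thr1.a,thr3.a,thr3.b)
SC: 9 outcomes — {0/2/0/0; 0/2/0/2; 0/2/2/2; 2/0/0/0; 2/0/0/2; 2/0/2/2; 2/2/0/0; 2/2/0/2; 2/2/2/2}
TSO: 12 outcomes — {0/0/0/0; 0/0/0/2; 0/0/2/2; 0/2/0/0; 0/2/0/2; 0/2/2/2; 2/0/0/0; 2/0/0/2; 2/0/2/2; 2/2/0/0; 2/2/0/2; 2/2/2/2}
PSO: 12 outcomes — {0/0/0/0; 0/0/0/2; 0/0/2/2; 0/2/0/0; 0/2/0/2; 0/2/2/2; 2/0/0/0; 2/0/0/2; 2/0/2/2; 2/2/0/0; 2/2/0/2; 2/2/2/2}
target 0/0/2/2 ∈ {TSO,PSO}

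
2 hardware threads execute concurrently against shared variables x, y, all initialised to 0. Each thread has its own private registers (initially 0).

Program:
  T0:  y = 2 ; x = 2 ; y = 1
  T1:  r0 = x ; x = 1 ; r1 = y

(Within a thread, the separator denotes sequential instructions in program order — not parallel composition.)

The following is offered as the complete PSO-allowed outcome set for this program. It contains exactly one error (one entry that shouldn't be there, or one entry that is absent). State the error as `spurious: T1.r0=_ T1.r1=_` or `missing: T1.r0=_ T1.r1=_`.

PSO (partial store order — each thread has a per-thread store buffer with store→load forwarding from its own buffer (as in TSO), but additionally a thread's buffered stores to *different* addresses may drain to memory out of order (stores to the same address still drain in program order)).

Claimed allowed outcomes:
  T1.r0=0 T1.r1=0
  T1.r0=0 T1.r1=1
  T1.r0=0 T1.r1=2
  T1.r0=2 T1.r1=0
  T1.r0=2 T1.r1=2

outcome vector order: (T1.r0,T1.r1)
PSO: 6 outcomes — {<0 0>, <0 1>, <0 2>, <2 0>, <2 1>, <2 2>}
PSO∖claimed = {<2 1>}

missing: T1.r0=2 T1.r1=1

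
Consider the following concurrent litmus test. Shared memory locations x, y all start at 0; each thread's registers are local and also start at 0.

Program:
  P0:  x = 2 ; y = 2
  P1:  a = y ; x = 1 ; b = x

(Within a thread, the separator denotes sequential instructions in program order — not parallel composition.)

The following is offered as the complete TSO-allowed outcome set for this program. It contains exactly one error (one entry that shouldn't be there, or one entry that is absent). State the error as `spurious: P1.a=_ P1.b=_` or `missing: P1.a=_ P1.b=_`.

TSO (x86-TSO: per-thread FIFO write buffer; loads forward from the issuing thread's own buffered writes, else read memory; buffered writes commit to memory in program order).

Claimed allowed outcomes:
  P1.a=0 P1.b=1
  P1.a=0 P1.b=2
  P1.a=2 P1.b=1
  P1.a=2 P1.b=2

spurious: P1.a=2 P1.b=2

outcome vector order: (P1.a,P1.b)
under TSO → <0 1> <0 2> <2 1>
claimed∖TSO = {<2 2>}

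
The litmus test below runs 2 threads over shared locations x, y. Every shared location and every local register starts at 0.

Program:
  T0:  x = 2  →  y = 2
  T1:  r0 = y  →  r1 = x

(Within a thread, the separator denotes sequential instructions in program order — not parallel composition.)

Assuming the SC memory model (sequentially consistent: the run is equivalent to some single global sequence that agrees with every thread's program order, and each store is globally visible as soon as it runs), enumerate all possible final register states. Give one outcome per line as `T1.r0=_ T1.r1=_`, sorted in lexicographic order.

T1.r0=0 T1.r1=0
T1.r0=0 T1.r1=2
T1.r0=2 T1.r1=2

outcome vector order: (T1.r0,T1.r1)
|SC outcomes| = 3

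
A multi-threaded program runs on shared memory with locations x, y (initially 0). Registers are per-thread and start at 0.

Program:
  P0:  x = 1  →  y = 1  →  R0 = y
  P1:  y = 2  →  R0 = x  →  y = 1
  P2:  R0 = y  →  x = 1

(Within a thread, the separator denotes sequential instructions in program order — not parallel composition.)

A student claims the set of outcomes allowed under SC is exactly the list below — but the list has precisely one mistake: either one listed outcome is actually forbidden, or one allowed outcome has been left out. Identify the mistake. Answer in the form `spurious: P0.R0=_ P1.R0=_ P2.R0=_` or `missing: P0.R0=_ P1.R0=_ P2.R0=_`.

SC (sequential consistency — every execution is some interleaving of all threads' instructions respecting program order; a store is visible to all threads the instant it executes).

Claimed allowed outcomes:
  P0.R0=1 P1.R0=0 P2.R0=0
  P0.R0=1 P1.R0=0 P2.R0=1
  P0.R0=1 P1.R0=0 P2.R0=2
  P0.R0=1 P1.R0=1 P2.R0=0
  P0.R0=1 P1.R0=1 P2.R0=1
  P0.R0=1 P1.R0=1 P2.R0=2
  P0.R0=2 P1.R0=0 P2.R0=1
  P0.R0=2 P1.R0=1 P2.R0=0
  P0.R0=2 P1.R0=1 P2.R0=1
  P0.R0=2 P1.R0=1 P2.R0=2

outcome vector order: (P0.R0,P1.R0,P2.R0)
under SC → (1,0,0), (1,0,1), (1,0,2), (1,1,0), (1,1,1), (1,1,2), (2,1,0), (2,1,1), (2,1,2)
claimed∖SC = {(2,0,1)}

spurious: P0.R0=2 P1.R0=0 P2.R0=1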